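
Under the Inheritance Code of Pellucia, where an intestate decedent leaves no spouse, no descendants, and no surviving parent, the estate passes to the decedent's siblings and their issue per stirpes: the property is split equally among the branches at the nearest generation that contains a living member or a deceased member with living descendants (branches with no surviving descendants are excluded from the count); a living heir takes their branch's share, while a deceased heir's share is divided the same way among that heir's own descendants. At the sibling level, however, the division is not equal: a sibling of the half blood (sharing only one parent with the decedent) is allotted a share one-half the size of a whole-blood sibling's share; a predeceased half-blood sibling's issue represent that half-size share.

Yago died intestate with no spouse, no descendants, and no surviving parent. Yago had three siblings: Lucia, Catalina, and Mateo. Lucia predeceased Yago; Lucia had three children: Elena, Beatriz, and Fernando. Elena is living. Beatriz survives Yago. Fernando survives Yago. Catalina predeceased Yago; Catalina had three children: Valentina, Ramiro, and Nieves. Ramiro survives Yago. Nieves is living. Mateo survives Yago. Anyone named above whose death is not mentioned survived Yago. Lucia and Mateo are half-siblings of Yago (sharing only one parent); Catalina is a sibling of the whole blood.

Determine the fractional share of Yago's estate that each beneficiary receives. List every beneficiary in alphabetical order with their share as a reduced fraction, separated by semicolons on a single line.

Beatriz 1/12; Elena 1/12; Fernando 1/12; Mateo 1/4; Nieves 1/6; Ramiro 1/6; Valentina 1/6

No spouse, descendants, or parent survives, so the estate passes to Yago's siblings per stirpes.
Half-blood siblings count for one-half the weight of whole-blood siblings at the initial division.
Dividing 1 in proportion to weights (total weight 2): Lucia (weight 1/2) → 1/4; Catalina (weight 1) → 1/2; Mateo (weight 1/2) → 1/4.
Lucia predeceased; the 1/4 allotted to Lucia's branch passes to Lucia's issue by representation.
The 1/4 is divided into 3 equal shares of 1/12 among Elena, Beatriz, Fernando.
Elena is living and takes 1/12.
Beatriz is living and takes 1/12.
Fernando is living and takes 1/12.
Catalina predeceased; the 1/2 allotted to Catalina's branch passes to Catalina's issue by representation.
The 1/2 is divided into 3 equal shares of 1/6 among Valentina, Ramiro, Nieves.
Valentina is living and takes 1/6.
Ramiro is living and takes 1/6.
Nieves is living and takes 1/6.
Mateo is living and takes 1/4.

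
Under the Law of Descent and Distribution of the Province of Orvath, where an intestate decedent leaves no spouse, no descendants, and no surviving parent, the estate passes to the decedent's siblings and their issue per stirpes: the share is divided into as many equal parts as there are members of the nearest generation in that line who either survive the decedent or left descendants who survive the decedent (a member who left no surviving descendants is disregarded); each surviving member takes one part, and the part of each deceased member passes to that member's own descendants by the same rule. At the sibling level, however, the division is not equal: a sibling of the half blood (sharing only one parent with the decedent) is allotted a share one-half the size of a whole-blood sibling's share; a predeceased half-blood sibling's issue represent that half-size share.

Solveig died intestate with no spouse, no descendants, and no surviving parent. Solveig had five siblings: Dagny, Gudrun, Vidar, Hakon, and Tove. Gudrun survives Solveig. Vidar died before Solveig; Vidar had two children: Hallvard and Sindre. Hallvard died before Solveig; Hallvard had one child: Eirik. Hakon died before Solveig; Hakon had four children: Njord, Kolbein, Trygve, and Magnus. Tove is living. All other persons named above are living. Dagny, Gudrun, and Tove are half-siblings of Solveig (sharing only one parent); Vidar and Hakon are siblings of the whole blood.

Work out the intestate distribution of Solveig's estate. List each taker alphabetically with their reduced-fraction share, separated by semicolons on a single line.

Dagny 1/7; Eirik 1/7; Gudrun 1/7; Kolbein 1/14; Magnus 1/14; Njord 1/14; Sindre 1/7; Tove 1/7; Trygve 1/14

No spouse, descendants, or parent survives, so the estate passes to Solveig's siblings per stirpes.
Half-blood siblings count for one-half the weight of whole-blood siblings at the initial division.
Dividing 1 in proportion to weights (total weight 7/2): Dagny (weight 1/2) → 1/7; Gudrun (weight 1/2) → 1/7; Vidar (weight 1) → 2/7; Hakon (weight 1) → 2/7; Tove (weight 1/2) → 1/7.
Dagny is living and takes 1/7.
Gudrun is living and takes 1/7.
Vidar predeceased; the 2/7 allotted to Vidar's branch passes to Vidar's issue by representation.
The 2/7 is divided into 2 equal shares of 1/7 among Hallvard, Sindre.
Hallvard predeceased; the 1/7 allotted to Hallvard's branch passes to Hallvard's issue by representation.
Eirik is the sole taker at this level and receives the full 1/7.
Sindre is living and takes 1/7.
Hakon predeceased; the 2/7 allotted to Hakon's branch passes to Hakon's issue by representation.
The 2/7 is divided into 4 equal shares of 1/14 among Njord, Kolbein, Trygve, Magnus.
Njord is living and takes 1/14.
Kolbein is living and takes 1/14.
Trygve is living and takes 1/14.
Magnus is living and takes 1/14.
Tove is living and takes 1/7.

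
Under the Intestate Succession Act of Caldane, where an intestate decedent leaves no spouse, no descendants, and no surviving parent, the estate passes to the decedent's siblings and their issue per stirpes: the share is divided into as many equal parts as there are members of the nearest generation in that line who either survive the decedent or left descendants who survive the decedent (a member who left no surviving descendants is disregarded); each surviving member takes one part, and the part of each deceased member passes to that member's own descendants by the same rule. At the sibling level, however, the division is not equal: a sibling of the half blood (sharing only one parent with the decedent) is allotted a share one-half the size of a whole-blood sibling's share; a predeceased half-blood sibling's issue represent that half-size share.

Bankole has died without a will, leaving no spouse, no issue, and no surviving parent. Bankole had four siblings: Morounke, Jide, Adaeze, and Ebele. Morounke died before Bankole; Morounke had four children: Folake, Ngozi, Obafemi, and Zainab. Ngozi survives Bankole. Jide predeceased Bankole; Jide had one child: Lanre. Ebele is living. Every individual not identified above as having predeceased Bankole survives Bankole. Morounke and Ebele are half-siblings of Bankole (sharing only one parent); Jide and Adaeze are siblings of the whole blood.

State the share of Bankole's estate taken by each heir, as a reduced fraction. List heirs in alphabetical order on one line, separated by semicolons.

No spouse, descendants, or parent survives, so the estate passes to Bankole's siblings per stirpes.
Half-blood siblings count for one-half the weight of whole-blood siblings at the initial division.
Dividing 1 in proportion to weights (total weight 3): Morounke (weight 1/2) → 1/6; Jide (weight 1) → 1/3; Adaeze (weight 1) → 1/3; Ebele (weight 1/2) → 1/6.
Morounke predeceased; the 1/6 allotted to Morounke's branch passes to Morounke's issue by representation.
The 1/6 is divided into 4 equal shares of 1/24 among Folake, Ngozi, Obafemi, Zainab.
Folake is living and takes 1/24.
Ngozi is living and takes 1/24.
Obafemi is living and takes 1/24.
Zainab is living and takes 1/24.
Jide predeceased; the 1/3 allotted to Jide's branch passes to Jide's issue by representation.
Lanre is the sole taker at this level and receives the full 1/3.
Adaeze is living and takes 1/3.
Ebele is living and takes 1/6.

Adaeze 1/3; Ebele 1/6; Folake 1/24; Lanre 1/3; Ngozi 1/24; Obafemi 1/24; Zainab 1/24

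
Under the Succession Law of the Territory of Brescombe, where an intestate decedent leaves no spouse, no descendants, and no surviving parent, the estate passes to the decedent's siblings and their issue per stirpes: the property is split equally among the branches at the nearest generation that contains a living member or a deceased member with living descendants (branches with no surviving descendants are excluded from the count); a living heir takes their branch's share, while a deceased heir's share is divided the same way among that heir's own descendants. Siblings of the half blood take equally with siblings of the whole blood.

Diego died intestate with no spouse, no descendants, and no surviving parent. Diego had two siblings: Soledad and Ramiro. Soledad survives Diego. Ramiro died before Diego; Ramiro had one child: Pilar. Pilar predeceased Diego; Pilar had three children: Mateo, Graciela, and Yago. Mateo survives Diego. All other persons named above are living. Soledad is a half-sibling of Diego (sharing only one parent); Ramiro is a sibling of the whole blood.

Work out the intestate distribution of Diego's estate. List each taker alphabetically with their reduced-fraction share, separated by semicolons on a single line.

No spouse, descendants, or parent survives, so the estate passes to Diego's siblings per stirpes.
Half-blood and whole-blood siblings take equally under the stated rule.
The estate is divided into 2 equal shares of 1/2 among Soledad, Ramiro.
Soledad is living and takes 1/2.
Ramiro predeceased; the 1/2 allotted to Ramiro's branch passes to Ramiro's issue by representation.
Pilar's line is the sole branch at this level, so the full 1/2 passes to Pilar's issue by representation.
The 1/2 is divided into 3 equal shares of 1/6 among Mateo, Graciela, Yago.
Mateo is living and takes 1/6.
Graciela is living and takes 1/6.
Yago is living and takes 1/6.

Graciela 1/6; Mateo 1/6; Soledad 1/2; Yago 1/6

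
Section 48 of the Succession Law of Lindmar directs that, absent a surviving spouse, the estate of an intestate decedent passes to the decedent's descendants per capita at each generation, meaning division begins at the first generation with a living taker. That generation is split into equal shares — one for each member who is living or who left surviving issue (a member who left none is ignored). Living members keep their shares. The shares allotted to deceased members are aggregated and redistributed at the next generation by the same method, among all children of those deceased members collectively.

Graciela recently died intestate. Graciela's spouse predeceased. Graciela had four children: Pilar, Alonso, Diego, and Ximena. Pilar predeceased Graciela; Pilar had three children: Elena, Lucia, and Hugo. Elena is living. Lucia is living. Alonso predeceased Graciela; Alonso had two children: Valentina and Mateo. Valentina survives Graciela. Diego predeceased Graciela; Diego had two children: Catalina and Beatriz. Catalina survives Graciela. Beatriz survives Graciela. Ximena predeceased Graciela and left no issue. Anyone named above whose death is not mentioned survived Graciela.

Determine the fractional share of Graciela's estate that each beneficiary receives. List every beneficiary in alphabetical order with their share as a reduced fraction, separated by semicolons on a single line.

Beatriz 1/7; Catalina 1/7; Elena 1/7; Hugo 1/7; Lucia 1/7; Mateo 1/7; Valentina 1/7

There is no surviving spouse, so the entire estate passes to Graciela's descendants per capita at each generation.
No one at generation 1 (Pilar, Alonso, Diego) is living; moving to the next generation.
At generation 2 (Elena, Lucia, Hugo, Valentina, Mateo, Catalina, Beatriz) there are 7 shares of (1)/7 = 1/7 each.
Living: Elena, Lucia, Hugo, Valentina, Mateo, Catalina, and Beatriz — each takes 1/7.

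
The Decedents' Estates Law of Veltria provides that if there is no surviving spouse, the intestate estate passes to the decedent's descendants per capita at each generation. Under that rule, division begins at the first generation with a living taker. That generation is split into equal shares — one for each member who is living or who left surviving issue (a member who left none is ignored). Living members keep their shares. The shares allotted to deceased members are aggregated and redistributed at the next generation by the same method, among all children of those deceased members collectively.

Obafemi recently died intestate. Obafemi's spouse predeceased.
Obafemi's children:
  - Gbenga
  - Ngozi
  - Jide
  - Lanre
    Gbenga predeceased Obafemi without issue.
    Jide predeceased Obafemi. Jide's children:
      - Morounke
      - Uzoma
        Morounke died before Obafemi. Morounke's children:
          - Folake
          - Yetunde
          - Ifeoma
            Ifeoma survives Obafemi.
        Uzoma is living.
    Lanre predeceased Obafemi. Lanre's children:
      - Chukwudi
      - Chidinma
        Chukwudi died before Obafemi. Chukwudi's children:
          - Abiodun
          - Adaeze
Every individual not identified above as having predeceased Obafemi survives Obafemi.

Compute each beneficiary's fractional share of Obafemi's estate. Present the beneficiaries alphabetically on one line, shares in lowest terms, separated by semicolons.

There is no surviving spouse, so the entire estate passes to Obafemi's descendants per capita at each generation.
At generation 1 (Ngozi, Jide, Lanre) there are 3 shares of (1)/3 = 1/3 each.
Living: Ngozi — each takes 1/3.
Deceased: Jide and Lanre. Their combined 2/3 is pooled and carried to generation 2.
At generation 2 (Morounke, Uzoma, Chukwudi, Chidinma) there are 4 shares of (2/3)/4 = 1/6 each.
Living: Uzoma and Chidinma — each takes 1/6.
Deceased: Morounke and Chukwudi. Their combined 1/3 is pooled and carried to generation 3.
At generation 3 (Folake, Yetunde, Ifeoma, Abiodun, Adaeze) there are 5 shares of (1/3)/5 = 1/15 each.
Living: Folake, Yetunde, Ifeoma, Abiodun, and Adaeze — each takes 1/15.

Abiodun 1/15; Adaeze 1/15; Chidinma 1/6; Folake 1/15; Ifeoma 1/15; Ngozi 1/3; Uzoma 1/6; Yetunde 1/15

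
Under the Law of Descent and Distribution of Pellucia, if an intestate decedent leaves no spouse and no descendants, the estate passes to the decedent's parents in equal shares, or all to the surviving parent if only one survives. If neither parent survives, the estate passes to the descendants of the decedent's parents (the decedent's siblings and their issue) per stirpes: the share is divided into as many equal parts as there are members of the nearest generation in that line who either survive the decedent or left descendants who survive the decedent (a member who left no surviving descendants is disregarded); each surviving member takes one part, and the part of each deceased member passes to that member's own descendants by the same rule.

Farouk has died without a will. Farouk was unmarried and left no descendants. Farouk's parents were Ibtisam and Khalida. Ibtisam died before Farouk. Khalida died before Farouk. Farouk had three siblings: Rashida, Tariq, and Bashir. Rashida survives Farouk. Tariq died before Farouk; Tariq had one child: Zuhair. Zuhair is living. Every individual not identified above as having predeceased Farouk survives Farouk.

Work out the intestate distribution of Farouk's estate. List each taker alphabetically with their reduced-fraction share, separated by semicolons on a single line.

Bashir 1/3; Rashida 1/3; Zuhair 1/3

Neither parent survives and there are no descendants, so the estate passes to Farouk's siblings and their issue per stirpes.
The estate is divided into 3 equal shares of 1/3 among Rashida, Tariq, Bashir.
Rashida is living and takes 1/3.
Tariq predeceased; the 1/3 allotted to Tariq's branch passes to Tariq's issue by representation.
Zuhair is the sole taker at this level and receives the full 1/3.
Bashir is living and takes 1/3.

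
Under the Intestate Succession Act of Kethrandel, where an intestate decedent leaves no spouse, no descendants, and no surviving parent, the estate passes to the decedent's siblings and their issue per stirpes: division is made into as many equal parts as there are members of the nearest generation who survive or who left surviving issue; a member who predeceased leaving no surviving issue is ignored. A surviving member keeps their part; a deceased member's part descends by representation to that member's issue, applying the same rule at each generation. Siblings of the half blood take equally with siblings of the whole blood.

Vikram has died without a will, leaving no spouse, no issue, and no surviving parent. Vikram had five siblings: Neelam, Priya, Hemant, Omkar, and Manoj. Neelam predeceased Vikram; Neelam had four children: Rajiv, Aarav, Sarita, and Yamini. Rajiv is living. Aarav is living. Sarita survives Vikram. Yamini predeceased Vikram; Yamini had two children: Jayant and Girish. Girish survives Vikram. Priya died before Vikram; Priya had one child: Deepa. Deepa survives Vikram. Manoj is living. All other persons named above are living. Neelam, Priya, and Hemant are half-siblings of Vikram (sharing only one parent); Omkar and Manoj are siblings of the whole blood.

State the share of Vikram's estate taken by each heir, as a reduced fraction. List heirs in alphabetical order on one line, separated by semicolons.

Aarav 1/20; Deepa 1/5; Girish 1/40; Hemant 1/5; Jayant 1/40; Manoj 1/5; Omkar 1/5; Rajiv 1/20; Sarita 1/20

No spouse, descendants, or parent survives, so the estate passes to Vikram's siblings per stirpes.
Half-blood and whole-blood siblings take equally under the stated rule.
The estate is divided into 5 equal shares of 1/5 among Neelam, Priya, Hemant, Omkar, Manoj.
Neelam predeceased; the 1/5 allotted to Neelam's branch passes to Neelam's issue by representation.
The 1/5 is divided into 4 equal shares of 1/20 among Rajiv, Aarav, Sarita, Yamini.
Rajiv is living and takes 1/20.
Aarav is living and takes 1/20.
Sarita is living and takes 1/20.
Yamini predeceased; the 1/20 allotted to Yamini's branch passes to Yamini's issue by representation.
The 1/20 is divided into 2 equal shares of 1/40 among Jayant, Girish.
Jayant is living and takes 1/40.
Girish is living and takes 1/40.
Priya predeceased; the 1/5 allotted to Priya's branch passes to Priya's issue by representation.
Deepa is the sole taker at this level and receives the full 1/5.
Hemant is living and takes 1/5.
Omkar is living and takes 1/5.
Manoj is living and takes 1/5.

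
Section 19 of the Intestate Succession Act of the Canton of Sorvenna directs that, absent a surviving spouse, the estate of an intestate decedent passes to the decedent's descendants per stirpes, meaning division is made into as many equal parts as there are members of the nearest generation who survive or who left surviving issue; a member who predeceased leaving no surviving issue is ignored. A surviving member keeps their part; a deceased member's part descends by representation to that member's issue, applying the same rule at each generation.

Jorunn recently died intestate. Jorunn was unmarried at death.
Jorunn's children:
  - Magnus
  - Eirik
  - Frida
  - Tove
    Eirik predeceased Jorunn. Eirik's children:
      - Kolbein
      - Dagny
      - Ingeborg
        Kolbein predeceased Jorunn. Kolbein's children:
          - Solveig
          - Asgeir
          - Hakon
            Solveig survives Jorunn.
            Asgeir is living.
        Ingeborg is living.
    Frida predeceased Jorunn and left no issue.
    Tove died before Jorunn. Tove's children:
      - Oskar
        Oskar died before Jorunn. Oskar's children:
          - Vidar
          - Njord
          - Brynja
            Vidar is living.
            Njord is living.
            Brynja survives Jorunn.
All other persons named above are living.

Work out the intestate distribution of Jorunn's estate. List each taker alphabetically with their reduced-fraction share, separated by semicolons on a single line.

There is no surviving spouse, so the entire estate passes to Jorunn's descendants per stirpes.
Frida left no surviving issue, so that branch lapses and is disregarded.
The estate is divided into 3 equal shares of 1/3 among Magnus, Eirik, Tove.
Magnus is living and takes 1/3.
Eirik predeceased; the 1/3 allotted to Eirik's branch passes to Eirik's issue by representation.
The 1/3 is divided into 3 equal shares of 1/9 among Kolbein, Dagny, Ingeborg.
Kolbein predeceased; the 1/9 allotted to Kolbein's branch passes to Kolbein's issue by representation.
The 1/9 is divided into 3 equal shares of 1/27 among Solveig, Asgeir, Hakon.
Solveig is living and takes 1/27.
Asgeir is living and takes 1/27.
Hakon is living and takes 1/27.
Dagny is living and takes 1/9.
Ingeborg is living and takes 1/9.
Tove predeceased; the 1/3 allotted to Tove's branch passes to Tove's issue by representation.
Oskar's line is the sole branch at this level, so the full 1/3 passes to Oskar's issue by representation.
The 1/3 is divided into 3 equal shares of 1/9 among Vidar, Njord, Brynja.
Vidar is living and takes 1/9.
Njord is living and takes 1/9.
Brynja is living and takes 1/9.

Asgeir 1/27; Brynja 1/9; Dagny 1/9; Hakon 1/27; Ingeborg 1/9; Magnus 1/3; Njord 1/9; Solveig 1/27; Vidar 1/9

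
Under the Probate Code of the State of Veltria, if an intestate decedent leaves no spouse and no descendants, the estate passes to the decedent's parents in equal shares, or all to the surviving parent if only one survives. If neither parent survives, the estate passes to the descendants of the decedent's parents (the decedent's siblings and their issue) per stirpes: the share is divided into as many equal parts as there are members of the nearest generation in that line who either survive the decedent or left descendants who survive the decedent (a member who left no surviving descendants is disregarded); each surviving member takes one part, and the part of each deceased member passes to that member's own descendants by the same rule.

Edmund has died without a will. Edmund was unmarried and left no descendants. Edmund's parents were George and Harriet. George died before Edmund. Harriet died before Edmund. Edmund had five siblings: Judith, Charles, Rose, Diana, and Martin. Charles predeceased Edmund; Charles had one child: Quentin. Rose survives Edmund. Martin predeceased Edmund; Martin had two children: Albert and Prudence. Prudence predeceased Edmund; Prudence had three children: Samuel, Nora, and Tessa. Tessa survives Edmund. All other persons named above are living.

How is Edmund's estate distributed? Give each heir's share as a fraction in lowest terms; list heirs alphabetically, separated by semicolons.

Albert 1/10; Diana 1/5; Judith 1/5; Nora 1/30; Quentin 1/5; Rose 1/5; Samuel 1/30; Tessa 1/30

Neither parent survives and there are no descendants, so the estate passes to Edmund's siblings and their issue per stirpes.
The estate is divided into 5 equal shares of 1/5 among Judith, Charles, Rose, Diana, Martin.
Judith is living and takes 1/5.
Charles predeceased; the 1/5 allotted to Charles's branch passes to Charles's issue by representation.
Quentin is the sole taker at this level and receives the full 1/5.
Rose is living and takes 1/5.
Diana is living and takes 1/5.
Martin predeceased; the 1/5 allotted to Martin's branch passes to Martin's issue by representation.
The 1/5 is divided into 2 equal shares of 1/10 among Albert, Prudence.
Albert is living and takes 1/10.
Prudence predeceased; the 1/10 allotted to Prudence's branch passes to Prudence's issue by representation.
The 1/10 is divided into 3 equal shares of 1/30 among Samuel, Nora, Tessa.
Samuel is living and takes 1/30.
Nora is living and takes 1/30.
Tessa is living and takes 1/30.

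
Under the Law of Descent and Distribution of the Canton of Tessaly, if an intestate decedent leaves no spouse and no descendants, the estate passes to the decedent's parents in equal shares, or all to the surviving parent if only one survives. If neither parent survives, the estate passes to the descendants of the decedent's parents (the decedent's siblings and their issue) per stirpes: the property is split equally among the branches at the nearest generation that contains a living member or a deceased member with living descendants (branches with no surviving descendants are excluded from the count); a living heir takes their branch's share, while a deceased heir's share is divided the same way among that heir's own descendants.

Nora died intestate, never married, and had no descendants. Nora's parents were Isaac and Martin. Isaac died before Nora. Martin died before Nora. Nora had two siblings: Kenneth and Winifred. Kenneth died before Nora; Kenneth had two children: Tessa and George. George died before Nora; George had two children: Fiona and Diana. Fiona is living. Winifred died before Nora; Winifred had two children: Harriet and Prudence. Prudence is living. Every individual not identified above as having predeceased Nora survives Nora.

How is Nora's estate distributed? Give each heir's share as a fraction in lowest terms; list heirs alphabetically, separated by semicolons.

Diana 1/8; Fiona 1/8; Harriet 1/4; Prudence 1/4; Tessa 1/4

Neither parent survives and there are no descendants, so the estate passes to Nora's siblings and their issue per stirpes.
The estate is divided into 2 equal shares of 1/2 among Kenneth, Winifred.
Kenneth predeceased; the 1/2 allotted to Kenneth's branch passes to Kenneth's issue by representation.
The 1/2 is divided into 2 equal shares of 1/4 among Tessa, George.
Tessa is living and takes 1/4.
George predeceased; the 1/4 allotted to George's branch passes to George's issue by representation.
The 1/4 is divided into 2 equal shares of 1/8 among Fiona, Diana.
Fiona is living and takes 1/8.
Diana is living and takes 1/8.
Winifred predeceased; the 1/2 allotted to Winifred's branch passes to Winifred's issue by representation.
The 1/2 is divided into 2 equal shares of 1/4 among Harriet, Prudence.
Harriet is living and takes 1/4.
Prudence is living and takes 1/4.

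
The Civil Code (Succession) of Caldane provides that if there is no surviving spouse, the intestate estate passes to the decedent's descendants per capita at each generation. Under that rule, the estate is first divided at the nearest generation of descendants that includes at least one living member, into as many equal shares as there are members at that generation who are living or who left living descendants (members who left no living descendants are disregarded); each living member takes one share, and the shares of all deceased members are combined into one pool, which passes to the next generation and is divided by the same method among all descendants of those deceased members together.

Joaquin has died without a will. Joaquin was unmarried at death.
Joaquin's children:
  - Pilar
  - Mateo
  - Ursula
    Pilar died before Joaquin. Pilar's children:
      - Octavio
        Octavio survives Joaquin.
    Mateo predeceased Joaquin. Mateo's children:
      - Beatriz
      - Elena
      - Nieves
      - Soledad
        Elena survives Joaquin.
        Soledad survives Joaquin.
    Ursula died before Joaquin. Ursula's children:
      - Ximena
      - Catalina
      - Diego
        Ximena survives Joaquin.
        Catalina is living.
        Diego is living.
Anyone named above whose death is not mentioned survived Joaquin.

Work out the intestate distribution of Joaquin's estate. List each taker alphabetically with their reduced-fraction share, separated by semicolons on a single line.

Beatriz 1/8; Catalina 1/8; Diego 1/8; Elena 1/8; Nieves 1/8; Octavio 1/8; Soledad 1/8; Ximena 1/8

There is no surviving spouse, so the entire estate passes to Joaquin's descendants per capita at each generation.
No one at generation 1 (Pilar, Mateo, Ursula) is living; moving to the next generation.
At generation 2 (Octavio, Beatriz, Elena, Nieves, Soledad, Ximena, Catalina, Diego) there are 8 shares of (1)/8 = 1/8 each.
Living: Octavio, Beatriz, Elena, Nieves, Soledad, Ximena, Catalina, and Diego — each takes 1/8.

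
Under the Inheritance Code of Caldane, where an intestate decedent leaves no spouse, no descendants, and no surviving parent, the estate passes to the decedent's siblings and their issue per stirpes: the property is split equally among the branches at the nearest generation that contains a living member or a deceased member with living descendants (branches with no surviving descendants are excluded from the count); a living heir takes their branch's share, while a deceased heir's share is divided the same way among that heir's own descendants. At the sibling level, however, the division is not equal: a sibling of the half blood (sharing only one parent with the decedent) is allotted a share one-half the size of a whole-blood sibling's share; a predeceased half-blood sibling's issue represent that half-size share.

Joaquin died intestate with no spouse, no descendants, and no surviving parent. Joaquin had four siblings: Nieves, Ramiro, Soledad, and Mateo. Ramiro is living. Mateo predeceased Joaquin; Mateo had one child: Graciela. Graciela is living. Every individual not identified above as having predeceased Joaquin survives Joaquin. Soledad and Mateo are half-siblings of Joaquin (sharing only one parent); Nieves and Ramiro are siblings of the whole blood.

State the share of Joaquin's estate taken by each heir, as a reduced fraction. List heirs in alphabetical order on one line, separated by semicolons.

No spouse, descendants, or parent survives, so the estate passes to Joaquin's siblings per stirpes.
Half-blood siblings count for one-half the weight of whole-blood siblings at the initial division.
Dividing 1 in proportion to weights (total weight 3): Nieves (weight 1) → 1/3; Ramiro (weight 1) → 1/3; Soledad (weight 1/2) → 1/6; Mateo (weight 1/2) → 1/6.
Nieves is living and takes 1/3.
Ramiro is living and takes 1/3.
Soledad is living and takes 1/6.
Mateo predeceased; the 1/6 allotted to Mateo's branch passes to Mateo's issue by representation.
Graciela is the sole taker at this level and receives the full 1/6.

Graciela 1/6; Nieves 1/3; Ramiro 1/3; Soledad 1/6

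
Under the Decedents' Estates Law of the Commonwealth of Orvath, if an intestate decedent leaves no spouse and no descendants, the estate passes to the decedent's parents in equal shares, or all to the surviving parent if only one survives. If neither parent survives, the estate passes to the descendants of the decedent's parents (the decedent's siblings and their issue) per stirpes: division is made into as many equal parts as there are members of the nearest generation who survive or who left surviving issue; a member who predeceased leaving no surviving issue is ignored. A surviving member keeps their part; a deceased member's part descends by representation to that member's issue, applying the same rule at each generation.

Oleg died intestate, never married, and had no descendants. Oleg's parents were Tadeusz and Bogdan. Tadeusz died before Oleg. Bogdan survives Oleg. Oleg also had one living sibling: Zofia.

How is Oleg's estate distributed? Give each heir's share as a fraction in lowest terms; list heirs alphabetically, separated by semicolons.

Bogdan 1

Only one parent, Bogdan, survives, so Bogdan takes the entire estate. The siblings take nothing because a surviving parent has priority.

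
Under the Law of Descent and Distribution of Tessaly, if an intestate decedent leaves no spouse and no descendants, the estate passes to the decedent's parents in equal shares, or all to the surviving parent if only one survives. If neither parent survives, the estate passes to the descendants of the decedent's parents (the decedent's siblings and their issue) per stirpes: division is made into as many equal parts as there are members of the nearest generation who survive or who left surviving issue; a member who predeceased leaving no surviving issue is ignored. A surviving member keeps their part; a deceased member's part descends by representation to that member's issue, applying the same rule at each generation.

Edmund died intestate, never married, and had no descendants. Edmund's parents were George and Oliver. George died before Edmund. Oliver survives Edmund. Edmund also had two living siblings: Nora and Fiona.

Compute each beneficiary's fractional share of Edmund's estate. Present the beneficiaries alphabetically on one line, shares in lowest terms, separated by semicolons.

Only one parent, Oliver, survives, so Oliver takes the entire estate. The siblings take nothing because a surviving parent has priority.

Oliver 1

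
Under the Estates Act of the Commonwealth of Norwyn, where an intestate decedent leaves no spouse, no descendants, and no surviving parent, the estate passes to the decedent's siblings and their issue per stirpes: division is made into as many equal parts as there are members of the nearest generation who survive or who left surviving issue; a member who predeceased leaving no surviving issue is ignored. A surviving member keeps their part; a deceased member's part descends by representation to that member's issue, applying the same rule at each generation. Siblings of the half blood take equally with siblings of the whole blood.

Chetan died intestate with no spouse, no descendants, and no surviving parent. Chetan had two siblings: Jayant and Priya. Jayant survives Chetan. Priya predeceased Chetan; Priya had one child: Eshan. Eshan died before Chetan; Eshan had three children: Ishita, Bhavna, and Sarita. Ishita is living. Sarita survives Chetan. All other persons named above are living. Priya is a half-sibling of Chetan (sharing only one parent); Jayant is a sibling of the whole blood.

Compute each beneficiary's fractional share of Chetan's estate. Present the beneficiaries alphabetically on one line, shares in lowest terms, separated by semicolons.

Bhavna 1/6; Ishita 1/6; Jayant 1/2; Sarita 1/6

No spouse, descendants, or parent survives, so the estate passes to Chetan's siblings per stirpes.
Half-blood and whole-blood siblings take equally under the stated rule.
The estate is divided into 2 equal shares of 1/2 among Jayant, Priya.
Jayant is living and takes 1/2.
Priya predeceased; the 1/2 allotted to Priya's branch passes to Priya's issue by representation.
Eshan's line is the sole branch at this level, so the full 1/2 passes to Eshan's issue by representation.
The 1/2 is divided into 3 equal shares of 1/6 among Ishita, Bhavna, Sarita.
Ishita is living and takes 1/6.
Bhavna is living and takes 1/6.
Sarita is living and takes 1/6.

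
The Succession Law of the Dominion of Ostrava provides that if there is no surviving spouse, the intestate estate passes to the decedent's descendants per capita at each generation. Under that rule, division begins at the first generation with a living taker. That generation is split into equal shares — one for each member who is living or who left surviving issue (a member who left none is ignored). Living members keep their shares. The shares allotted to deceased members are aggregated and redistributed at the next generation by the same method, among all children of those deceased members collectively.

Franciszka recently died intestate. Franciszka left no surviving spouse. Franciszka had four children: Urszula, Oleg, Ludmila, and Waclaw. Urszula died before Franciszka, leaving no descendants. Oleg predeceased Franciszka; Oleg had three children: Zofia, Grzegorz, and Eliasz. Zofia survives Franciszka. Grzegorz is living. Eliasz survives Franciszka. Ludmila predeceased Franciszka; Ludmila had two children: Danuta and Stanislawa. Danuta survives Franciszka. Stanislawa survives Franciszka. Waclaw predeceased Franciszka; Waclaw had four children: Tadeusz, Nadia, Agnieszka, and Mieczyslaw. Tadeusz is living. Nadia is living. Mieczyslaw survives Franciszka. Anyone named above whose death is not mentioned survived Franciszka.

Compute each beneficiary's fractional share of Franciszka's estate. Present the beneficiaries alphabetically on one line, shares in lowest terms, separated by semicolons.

There is no surviving spouse, so the entire estate passes to Franciszka's descendants per capita at each generation.
No one at generation 1 (Oleg, Ludmila, Waclaw) is living; moving to the next generation.
At generation 2 (Zofia, Grzegorz, Eliasz, Danuta, Stanislawa, Tadeusz, Nadia, Agnieszka, Mieczyslaw) there are 9 shares of (1)/9 = 1/9 each.
Living: Zofia, Grzegorz, Eliasz, Danuta, Stanislawa, Tadeusz, Nadia, Agnieszka, and Mieczyslaw — each takes 1/9.

Agnieszka 1/9; Danuta 1/9; Eliasz 1/9; Grzegorz 1/9; Mieczyslaw 1/9; Nadia 1/9; Stanislawa 1/9; Tadeusz 1/9; Zofia 1/9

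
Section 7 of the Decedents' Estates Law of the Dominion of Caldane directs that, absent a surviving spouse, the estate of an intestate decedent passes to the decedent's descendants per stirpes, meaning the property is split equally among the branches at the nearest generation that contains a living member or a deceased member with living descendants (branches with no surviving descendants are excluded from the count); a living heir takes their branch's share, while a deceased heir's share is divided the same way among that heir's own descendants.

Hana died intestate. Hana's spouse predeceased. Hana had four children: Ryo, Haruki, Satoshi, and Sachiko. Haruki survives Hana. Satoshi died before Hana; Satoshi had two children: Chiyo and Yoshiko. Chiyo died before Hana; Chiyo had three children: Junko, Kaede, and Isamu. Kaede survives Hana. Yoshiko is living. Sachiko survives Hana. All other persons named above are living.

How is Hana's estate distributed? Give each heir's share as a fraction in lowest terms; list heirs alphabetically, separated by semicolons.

Haruki 1/4; Isamu 1/24; Junko 1/24; Kaede 1/24; Ryo 1/4; Sachiko 1/4; Yoshiko 1/8

There is no surviving spouse, so the entire estate passes to Hana's descendants per stirpes.
The estate is divided into 4 equal shares of 1/4 among Ryo, Haruki, Satoshi, Sachiko.
Ryo is living and takes 1/4.
Haruki is living and takes 1/4.
Satoshi predeceased; the 1/4 allotted to Satoshi's branch passes to Satoshi's issue by representation.
The 1/4 is divided into 2 equal shares of 1/8 among Chiyo, Yoshiko.
Chiyo predeceased; the 1/8 allotted to Chiyo's branch passes to Chiyo's issue by representation.
The 1/8 is divided into 3 equal shares of 1/24 among Junko, Kaede, Isamu.
Junko is living and takes 1/24.
Kaede is living and takes 1/24.
Isamu is living and takes 1/24.
Yoshiko is living and takes 1/8.
Sachiko is living and takes 1/4.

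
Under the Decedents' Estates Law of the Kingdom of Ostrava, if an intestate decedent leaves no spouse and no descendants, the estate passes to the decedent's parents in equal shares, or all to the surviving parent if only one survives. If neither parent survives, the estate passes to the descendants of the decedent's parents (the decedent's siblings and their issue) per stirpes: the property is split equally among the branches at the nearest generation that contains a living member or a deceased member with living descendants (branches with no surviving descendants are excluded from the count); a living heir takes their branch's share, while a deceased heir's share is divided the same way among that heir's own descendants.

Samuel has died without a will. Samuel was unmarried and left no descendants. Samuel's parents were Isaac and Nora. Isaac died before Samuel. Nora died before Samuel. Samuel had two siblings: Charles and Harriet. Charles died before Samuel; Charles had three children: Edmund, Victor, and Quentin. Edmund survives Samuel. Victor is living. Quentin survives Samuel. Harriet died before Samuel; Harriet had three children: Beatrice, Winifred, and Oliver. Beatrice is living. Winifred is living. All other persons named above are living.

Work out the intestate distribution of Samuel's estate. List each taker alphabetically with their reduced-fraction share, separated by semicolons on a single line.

Neither parent survives and there are no descendants, so the estate passes to Samuel's siblings and their issue per stirpes.
The estate is divided into 2 equal shares of 1/2 among Charles, Harriet.
Charles predeceased; the 1/2 allotted to Charles's branch passes to Charles's issue by representation.
The 1/2 is divided into 3 equal shares of 1/6 among Edmund, Victor, Quentin.
Edmund is living and takes 1/6.
Victor is living and takes 1/6.
Quentin is living and takes 1/6.
Harriet predeceased; the 1/2 allotted to Harriet's branch passes to Harriet's issue by representation.
The 1/2 is divided into 3 equal shares of 1/6 among Beatrice, Winifred, Oliver.
Beatrice is living and takes 1/6.
Winifred is living and takes 1/6.
Oliver is living and takes 1/6.

Beatrice 1/6; Edmund 1/6; Oliver 1/6; Quentin 1/6; Victor 1/6; Winifred 1/6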